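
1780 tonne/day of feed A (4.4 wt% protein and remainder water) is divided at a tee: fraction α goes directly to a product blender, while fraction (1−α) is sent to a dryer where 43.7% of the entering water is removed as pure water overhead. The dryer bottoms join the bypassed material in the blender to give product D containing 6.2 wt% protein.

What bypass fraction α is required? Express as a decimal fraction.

All 1780×0.044 = 78.32 tonne/day of protein reaches D, so D = 78.32/0.062 = 1263.2 tonne/day and vapour = 516.77 tonne/day.
The evaporator receives (1−α)·1780 of feed at 0.956 water and removes 0.437 of that water:
0.437×0.956×(1−α)×1780 = 516.77
(1−α) = 516.77/743.63 = 0.6949;  α = 0.3051.

0.305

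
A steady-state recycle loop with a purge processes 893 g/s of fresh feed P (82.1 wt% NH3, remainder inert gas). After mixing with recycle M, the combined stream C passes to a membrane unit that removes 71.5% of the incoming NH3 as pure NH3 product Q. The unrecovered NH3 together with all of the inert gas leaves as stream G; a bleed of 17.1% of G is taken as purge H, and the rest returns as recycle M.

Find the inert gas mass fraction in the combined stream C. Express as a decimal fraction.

0.4934

inert gas enters only via P and leaves only via the purge: 893×0.179 = 0.171×(inert gas in G), and the membrane unit passes all inert gas, so inert gas in C = inert gas in G = 934.78 g/s.
NH3 in C: m_A = 893×0.821 + (1−0.171)·(1−0.715)·m_A, so m_A = 733.15/0.7637 = 959.96 g/s.
C = 959.96 + 934.78 = 1894.7 g/s.
inert gas fraction in C = 934.78/1894.7 = 0.4934.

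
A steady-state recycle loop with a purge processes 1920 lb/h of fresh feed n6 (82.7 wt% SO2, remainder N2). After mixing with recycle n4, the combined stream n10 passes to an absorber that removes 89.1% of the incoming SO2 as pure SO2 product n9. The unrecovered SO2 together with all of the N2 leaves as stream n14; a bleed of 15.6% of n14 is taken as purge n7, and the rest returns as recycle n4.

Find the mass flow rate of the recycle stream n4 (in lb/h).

N2 enters only via n6 and leaves only via the purge: 1920×0.173 = 0.156×(N2 in n14), and the absorber passes all N2, so N2 in n10 = N2 in n14 = 2129.2 lb/h.
SO2 in n10: m_A = 1920×0.827 + (1−0.156)·(1−0.891)·m_A, so m_A = 1587.8/0.9080 = 1748.7 lb/h.
n14 = (1−0.891)×1748.7 + 2129.2 = 2319.8 lb/h.
Recycle n4 = (1−0.156)×2319.8 = 1957.9 lb/h.

1958 lb/h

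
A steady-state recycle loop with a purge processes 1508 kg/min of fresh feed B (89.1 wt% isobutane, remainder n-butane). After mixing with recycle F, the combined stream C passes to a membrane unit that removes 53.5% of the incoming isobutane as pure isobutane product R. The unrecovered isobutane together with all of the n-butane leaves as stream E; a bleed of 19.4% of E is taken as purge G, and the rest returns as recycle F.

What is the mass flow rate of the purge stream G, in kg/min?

n-butane enters only via B and leaves only via the purge: 1508×0.109 = 0.194×(n-butane in E), and the membrane unit passes all n-butane, so n-butane in C = n-butane in E = 847.28 kg/min.
isobutane in C: m_A = 1508×0.891 + (1−0.194)·(1−0.535)·m_A, so m_A = 1343.6/0.6252 = 2149.1 kg/min.
E = (1−0.535)×2149.1 + 847.28 = 1846.6 kg/min.
Purge G = 0.194×1846.6 = 358.24 kg/min.

358.2 kg/min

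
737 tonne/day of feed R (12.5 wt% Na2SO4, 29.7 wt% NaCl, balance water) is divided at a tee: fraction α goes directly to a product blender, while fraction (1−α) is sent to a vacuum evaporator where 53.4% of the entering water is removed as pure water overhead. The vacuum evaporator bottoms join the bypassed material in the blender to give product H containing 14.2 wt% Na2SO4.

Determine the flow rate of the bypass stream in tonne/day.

451.1 tonne/day

All 737×0.125 = 92.125 tonne/day of Na2SO4 reaches H, so H = 92.125/0.142 = 648.77 tonne/day and vapour = 88.232 tonne/day.
The evaporator receives (1−α)·737 of feed at 0.578 water and removes 0.534 of that water:
0.534×0.578×(1−α)×737 = 88.232
(1−α) = 88.232/227.48 = 0.3879;  α = 0.6121.
Bypass flow = 0.6121×737 = 451.14 tonne/day.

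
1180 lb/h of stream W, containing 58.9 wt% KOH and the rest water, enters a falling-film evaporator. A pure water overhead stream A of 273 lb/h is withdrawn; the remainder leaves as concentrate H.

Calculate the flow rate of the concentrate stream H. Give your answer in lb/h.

907 lb/h

Concentrate = 1180 − 273 = 907 lb/h.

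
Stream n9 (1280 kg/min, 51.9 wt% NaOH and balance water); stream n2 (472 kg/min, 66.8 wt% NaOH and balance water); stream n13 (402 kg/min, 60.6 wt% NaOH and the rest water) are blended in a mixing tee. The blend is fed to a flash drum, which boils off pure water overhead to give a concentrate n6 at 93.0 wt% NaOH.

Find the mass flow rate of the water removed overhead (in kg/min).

838.7 kg/min

NaOH entering = 1280×0.519 + 472×0.668 + 402×0.606 = 1223.2 kg/min.
All NaOH reports to n6, so n6 = 1223.2/0.930 = 1315.3 kg/min.
Total feed = 2154 kg/min; overhead = 2154 − 1315.3 = 838.7 kg/min.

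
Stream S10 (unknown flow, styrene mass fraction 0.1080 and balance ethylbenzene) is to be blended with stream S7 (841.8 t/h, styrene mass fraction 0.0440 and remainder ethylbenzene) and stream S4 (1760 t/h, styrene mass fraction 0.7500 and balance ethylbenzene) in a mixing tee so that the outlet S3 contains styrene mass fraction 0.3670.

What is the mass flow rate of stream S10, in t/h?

1553 t/h

Let S10 be the unknown flow. Total out = 2601.8 + S10.
styrene balance: 1357 + 0.108·S10 = 0.367·(2601.8 + S10)
(0.108 − 0.367)·S10 = 0.367×2601.8 − 1357 = -402.18
S10 = -402.18 / -0.259 = 1552.8 t/h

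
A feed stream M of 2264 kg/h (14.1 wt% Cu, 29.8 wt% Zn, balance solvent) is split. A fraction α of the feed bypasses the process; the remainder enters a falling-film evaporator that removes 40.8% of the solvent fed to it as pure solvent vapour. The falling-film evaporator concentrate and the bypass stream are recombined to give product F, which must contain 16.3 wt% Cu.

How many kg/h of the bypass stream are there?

All 2264×0.141 = 319.22 kg/h of Cu reaches F, so F = 319.22/0.163 = 1958.4 kg/h and vapour = 305.57 kg/h.
The evaporator receives (1−α)·2264 of feed at 0.561 solvent and removes 0.408 of that solvent:
0.408×0.561×(1−α)×2264 = 305.57
(1−α) = 305.57/518.2 = 0.5897;  α = 0.4103.
Bypass flow = 0.4103×2264 = 928.98 kg/h.

929 kg/h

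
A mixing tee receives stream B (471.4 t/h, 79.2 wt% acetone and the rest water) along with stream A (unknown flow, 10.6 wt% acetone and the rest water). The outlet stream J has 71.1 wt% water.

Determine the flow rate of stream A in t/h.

1296 t/h

Let A be the unknown flow. Total out = 471.4 + A.
water balance: 98.051 + 0.894·A = 0.711·(471.4 + A)
(0.894 − 0.711)·A = 0.711×471.4 − 98.051 = 237.11
A = 237.11 / 0.183 = 1295.7 t/h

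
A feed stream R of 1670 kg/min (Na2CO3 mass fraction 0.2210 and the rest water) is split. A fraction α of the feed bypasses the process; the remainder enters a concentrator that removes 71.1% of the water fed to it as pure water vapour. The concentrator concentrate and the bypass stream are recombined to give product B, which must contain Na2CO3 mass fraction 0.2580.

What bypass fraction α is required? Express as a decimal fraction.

All 1670×0.221 = 369.07 kg/min of Na2CO3 reaches B, so B = 369.07/0.258 = 1430.5 kg/min and vapour = 239.5 kg/min.
The evaporator receives (1−α)·1670 of feed at 0.779 water and removes 0.711 of that water:
0.711×0.779×(1−α)×1670 = 239.5
(1−α) = 239.5/924.96 = 0.2589;  α = 0.7411.

0.741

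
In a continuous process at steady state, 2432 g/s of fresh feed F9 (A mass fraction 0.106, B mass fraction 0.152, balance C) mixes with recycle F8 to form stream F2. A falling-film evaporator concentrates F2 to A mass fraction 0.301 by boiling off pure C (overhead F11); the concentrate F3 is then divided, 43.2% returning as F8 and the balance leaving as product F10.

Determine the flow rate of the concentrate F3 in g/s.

Overall A balance (none leaves overhead): A in fresh feed = A in product, i.e. 2432×0.106 = (1−0.432)·F3·0.301.
F3 = 257.79/(0.301×0.568) = 1507.8 g/s.

1508 g/s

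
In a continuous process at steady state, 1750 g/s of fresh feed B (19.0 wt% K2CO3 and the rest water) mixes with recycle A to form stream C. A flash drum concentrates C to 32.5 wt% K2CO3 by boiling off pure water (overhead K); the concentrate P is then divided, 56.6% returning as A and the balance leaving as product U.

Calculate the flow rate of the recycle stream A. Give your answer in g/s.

Overall K2CO3 balance (none leaves overhead): K2CO3 in fresh feed = K2CO3 in product, i.e. 1750×0.190 = (1−0.566)·P·0.325.
P = 332.5/(0.325×0.434) = 2357.3 g/s.
Recycle A = 0.566×2357.3 = 1334.2 g/s.

1334 g/s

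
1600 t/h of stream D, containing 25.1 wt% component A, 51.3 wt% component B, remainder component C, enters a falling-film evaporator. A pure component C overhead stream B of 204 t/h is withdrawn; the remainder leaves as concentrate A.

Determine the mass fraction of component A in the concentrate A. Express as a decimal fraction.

component A is not removed: 1600×0.251 = 401.6 t/h of component A enters A.
Concentrate = 1600 − 204 = 1396 t/h.
Mass fraction = 401.6/1396 = 0.2877.

0.2877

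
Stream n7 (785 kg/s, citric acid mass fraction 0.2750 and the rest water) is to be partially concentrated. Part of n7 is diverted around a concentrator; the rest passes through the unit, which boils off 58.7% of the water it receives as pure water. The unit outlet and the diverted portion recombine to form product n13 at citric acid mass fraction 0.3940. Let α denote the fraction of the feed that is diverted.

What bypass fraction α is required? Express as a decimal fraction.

0.290

All 785×0.275 = 215.88 kg/s of citric acid reaches n13, so n13 = 215.88/0.394 = 547.91 kg/s and vapour = 237.09 kg/s.
The evaporator receives (1−α)·785 of feed at 0.725 water and removes 0.587 of that water:
0.587×0.725×(1−α)×785 = 237.09
(1−α) = 237.09/334.08 = 0.7097;  α = 0.2903.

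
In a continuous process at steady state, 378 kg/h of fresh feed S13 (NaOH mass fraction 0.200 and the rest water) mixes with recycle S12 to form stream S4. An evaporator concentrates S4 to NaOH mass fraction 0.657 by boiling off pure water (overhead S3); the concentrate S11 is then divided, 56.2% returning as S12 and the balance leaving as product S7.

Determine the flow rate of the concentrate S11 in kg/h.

Overall NaOH balance (none leaves overhead): NaOH in fresh feed = NaOH in product, i.e. 378×0.200 = (1−0.562)·S11·0.657.
S11 = 75.6/(0.657×0.438) = 262.71 kg/h.

262.7 kg/h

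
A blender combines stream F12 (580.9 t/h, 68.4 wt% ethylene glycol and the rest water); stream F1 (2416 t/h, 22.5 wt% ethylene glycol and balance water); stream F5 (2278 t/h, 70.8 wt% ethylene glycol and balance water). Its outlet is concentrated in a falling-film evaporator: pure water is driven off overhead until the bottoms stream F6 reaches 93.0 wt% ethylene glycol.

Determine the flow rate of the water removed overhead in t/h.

2529 t/h

ethylene glycol entering = 580.9×0.684 + 2416×0.225 + 2278×0.708 = 2553.8 t/h.
All ethylene glycol reports to F6, so F6 = 2553.8/0.930 = 2746 t/h.
Total feed = 5274.9 t/h; overhead = 5274.9 − 2746 = 2528.9 t/h.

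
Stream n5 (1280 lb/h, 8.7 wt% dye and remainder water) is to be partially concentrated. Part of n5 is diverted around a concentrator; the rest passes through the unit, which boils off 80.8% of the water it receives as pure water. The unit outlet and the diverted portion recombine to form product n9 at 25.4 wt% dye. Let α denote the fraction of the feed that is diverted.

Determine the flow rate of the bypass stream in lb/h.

All 1280×0.087 = 111.36 lb/h of dye reaches n9, so n9 = 111.36/0.254 = 438.43 lb/h and vapour = 841.57 lb/h.
The evaporator receives (1−α)·1280 of feed at 0.913 water and removes 0.808 of that water:
0.808×0.913×(1−α)×1280 = 841.57
(1−α) = 841.57/944.26 = 0.8913;  α = 0.1087.
Bypass flow = 0.1087×1280 = 139.2 lb/h.

139.2 lb/h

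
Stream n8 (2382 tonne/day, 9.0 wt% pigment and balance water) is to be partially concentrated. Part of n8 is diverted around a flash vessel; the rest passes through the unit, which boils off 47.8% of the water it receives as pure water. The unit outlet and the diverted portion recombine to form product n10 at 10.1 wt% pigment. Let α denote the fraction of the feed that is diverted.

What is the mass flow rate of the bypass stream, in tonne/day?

1786 tonne/day

All 2382×0.090 = 214.38 tonne/day of pigment reaches n10, so n10 = 214.38/0.101 = 2122.6 tonne/day and vapour = 259.43 tonne/day.
The evaporator receives (1−α)·2382 of feed at 0.910 water and removes 0.478 of that water:
0.478×0.910×(1−α)×2382 = 259.43
(1−α) = 259.43/1036.1 = 0.2504;  α = 0.7496.
Bypass flow = 0.7496×2382 = 1785.6 tonne/day.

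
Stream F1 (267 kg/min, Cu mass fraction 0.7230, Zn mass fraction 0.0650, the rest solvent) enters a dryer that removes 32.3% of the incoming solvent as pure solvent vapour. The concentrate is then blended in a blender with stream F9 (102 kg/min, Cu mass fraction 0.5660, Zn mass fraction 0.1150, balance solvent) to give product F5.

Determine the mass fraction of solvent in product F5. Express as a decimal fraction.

0.2020

Vapour removed = 0.323×0.212×267 = 18.283 kg/min; concentrate = 248.72 kg/min.
solvent reaching the mixer = 38.321 (from concentrate) + 102×0.319 = 70.859 kg/min.
Product flow = 248.72 + 102 = 350.72 kg/min; solvent fraction = 0.2020.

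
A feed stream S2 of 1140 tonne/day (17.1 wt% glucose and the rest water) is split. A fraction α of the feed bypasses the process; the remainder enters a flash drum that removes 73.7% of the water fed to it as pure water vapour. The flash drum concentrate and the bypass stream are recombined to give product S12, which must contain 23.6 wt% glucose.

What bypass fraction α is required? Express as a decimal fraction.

0.549

All 1140×0.171 = 194.94 tonne/day of glucose reaches S12, so S12 = 194.94/0.236 = 826.02 tonne/day and vapour = 313.98 tonne/day.
The evaporator receives (1−α)·1140 of feed at 0.829 water and removes 0.737 of that water:
0.737×0.829×(1−α)×1140 = 313.98
(1−α) = 313.98/696.51 = 0.4508;  α = 0.5492.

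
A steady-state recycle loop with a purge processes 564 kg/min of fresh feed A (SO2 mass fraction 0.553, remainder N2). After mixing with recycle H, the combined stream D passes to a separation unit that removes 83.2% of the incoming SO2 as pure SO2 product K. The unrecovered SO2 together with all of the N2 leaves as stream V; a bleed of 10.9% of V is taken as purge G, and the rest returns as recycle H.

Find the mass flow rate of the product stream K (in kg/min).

305.2 kg/min

SO2 in D: m_A = 564×0.553 + (1−0.109)·(1−0.832)·m_A, so m_A = 311.89/0.8503 = 366.8 kg/min.
Product K = 0.832×366.8 = 305.18 kg/min.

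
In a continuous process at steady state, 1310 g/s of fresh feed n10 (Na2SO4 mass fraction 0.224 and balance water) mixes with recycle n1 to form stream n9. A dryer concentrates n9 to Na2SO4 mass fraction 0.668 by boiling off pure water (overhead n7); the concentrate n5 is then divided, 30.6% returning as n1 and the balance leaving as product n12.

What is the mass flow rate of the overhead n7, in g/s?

Overall Na2SO4 balance (none leaves overhead): Na2SO4 in fresh feed = Na2SO4 in product, i.e. 1310×0.224 = (1−0.306)·n5·0.668.
n5 = 293.44/(0.668×0.694) = 632.97 g/s.
Recycle n1 = 0.306×632.97 = 193.69 g/s.
Combined feed n9 = 1310 + 193.69 = 1503.7 g/s.
Overhead n7 = n9 − n5 = 1503.7 − 632.97 = 870.72 g/s.

870.7 g/s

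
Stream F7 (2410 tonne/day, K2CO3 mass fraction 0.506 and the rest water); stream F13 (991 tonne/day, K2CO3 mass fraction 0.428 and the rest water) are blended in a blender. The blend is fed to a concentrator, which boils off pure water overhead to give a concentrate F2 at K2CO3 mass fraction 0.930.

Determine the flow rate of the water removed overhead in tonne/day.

K2CO3 entering = 2410×0.506 + 991×0.428 = 1643.6 tonne/day.
All K2CO3 reports to F2, so F2 = 1643.6/0.930 = 1767.3 tonne/day.
Total feed = 3401 tonne/day; overhead = 3401 − 1767.3 = 1633.7 tonne/day.

1634 tonne/day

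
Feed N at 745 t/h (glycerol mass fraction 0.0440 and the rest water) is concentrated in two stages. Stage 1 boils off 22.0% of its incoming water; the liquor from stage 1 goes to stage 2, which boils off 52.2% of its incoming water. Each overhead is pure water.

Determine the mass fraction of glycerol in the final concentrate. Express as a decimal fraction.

0.1099

water in feed = 745×0.956 = 712.22 t/h.
After stage 1: water left = (1−0.220)×712.22 = 555.53; stream total = 588.31 t/h.
After stage 2: water left = (1−0.522)×555.53 = 265.54; final concentrate = 298.32 t/h.
glycerol fraction = 32.78/298.32 = 0.1099.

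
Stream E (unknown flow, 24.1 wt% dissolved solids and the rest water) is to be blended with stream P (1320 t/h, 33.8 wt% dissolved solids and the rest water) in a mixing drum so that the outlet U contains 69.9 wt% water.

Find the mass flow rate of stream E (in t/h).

814 t/h

Let E be the unknown flow. Total out = 1320 + E.
water balance: 873.84 + 0.759·E = 0.699·(1320 + E)
(0.759 − 0.699)·E = 0.699×1320 − 873.84 = 48.84
E = 48.84 / 0.060 = 814 t/h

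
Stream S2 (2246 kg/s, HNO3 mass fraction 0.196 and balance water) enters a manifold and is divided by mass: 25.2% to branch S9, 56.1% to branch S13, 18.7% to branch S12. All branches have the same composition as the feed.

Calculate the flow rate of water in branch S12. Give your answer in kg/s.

Branch S12 total = 0.187×2246 = 420 kg/s.
water in S12 = 0.804×420 = 337.68 kg/s.

337.7 kg/s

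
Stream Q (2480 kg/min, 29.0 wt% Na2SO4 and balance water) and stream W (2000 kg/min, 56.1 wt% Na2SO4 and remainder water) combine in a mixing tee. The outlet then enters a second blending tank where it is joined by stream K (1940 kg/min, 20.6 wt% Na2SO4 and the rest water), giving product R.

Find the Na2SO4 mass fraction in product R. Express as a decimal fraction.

0.349

Overall, product flow = 6420 kg/min.
Na2SO4 in = 2480×0.290 + 2000×0.561 + 1940×0.206 = 2240.8 kg/min.
Na2SO4 fraction in R = 0.349.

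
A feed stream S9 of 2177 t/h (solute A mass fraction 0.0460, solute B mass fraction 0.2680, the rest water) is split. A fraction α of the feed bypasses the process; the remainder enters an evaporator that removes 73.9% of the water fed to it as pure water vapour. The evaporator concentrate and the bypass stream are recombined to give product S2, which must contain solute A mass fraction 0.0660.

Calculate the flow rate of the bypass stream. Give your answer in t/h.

875.7 t/h

All 2177×0.046 = 100.14 t/h of solute A reaches S2, so S2 = 100.14/0.066 = 1517.3 t/h and vapour = 659.7 t/h.
The evaporator receives (1−α)·2177 of feed at 0.686 water and removes 0.739 of that water:
0.739×0.686×(1−α)×2177 = 659.7
(1−α) = 659.7/1103.6 = 0.5977;  α = 0.4023.
Bypass flow = 0.4023×2177 = 875.7 t/h.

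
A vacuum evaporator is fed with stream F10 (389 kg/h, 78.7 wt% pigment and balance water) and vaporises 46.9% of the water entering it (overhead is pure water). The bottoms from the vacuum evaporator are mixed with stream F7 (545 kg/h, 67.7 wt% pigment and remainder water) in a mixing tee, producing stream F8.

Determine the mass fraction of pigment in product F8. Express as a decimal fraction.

0.7542

Vapour removed = 0.469×0.213×389 = 38.86 kg/h; concentrate = 350.14 kg/h.
pigment reaching the mixer = 306.14 (from concentrate) + 545×0.677 = 675.11 kg/h.
Product flow = 350.14 + 545 = 895.14 kg/h; pigment fraction = 0.7542.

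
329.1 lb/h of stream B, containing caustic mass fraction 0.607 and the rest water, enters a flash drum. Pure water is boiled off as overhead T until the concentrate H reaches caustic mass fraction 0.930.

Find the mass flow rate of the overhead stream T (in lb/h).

114.3 lb/h

caustic is conserved: 329.1×0.607 = 199.76 lb/h all reports to the concentrate.
Concentrate = 199.76/(target fraction) = 214.8 lb/h.
Overhead = 329.1 − 214.8 = 114.3 lb/h.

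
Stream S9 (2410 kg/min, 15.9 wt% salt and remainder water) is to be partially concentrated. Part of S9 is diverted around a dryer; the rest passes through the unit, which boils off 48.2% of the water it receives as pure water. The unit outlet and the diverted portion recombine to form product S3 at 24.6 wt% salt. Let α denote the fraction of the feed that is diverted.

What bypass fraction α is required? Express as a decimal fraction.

0.128

All 2410×0.159 = 383.19 kg/min of salt reaches S3, so S3 = 383.19/0.246 = 1557.7 kg/min and vapour = 852.32 kg/min.
The evaporator receives (1−α)·2410 of feed at 0.841 water and removes 0.482 of that water:
0.482×0.841×(1−α)×2410 = 852.32
(1−α) = 852.32/976.92 = 0.8725;  α = 0.1275.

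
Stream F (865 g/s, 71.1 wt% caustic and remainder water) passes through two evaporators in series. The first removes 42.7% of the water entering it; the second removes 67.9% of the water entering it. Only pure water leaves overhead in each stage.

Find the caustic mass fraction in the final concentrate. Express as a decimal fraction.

water in feed = 865×0.289 = 249.98 g/s.
After stage 1: water left = (1−0.427)×249.98 = 143.24; stream total = 758.26 g/s.
After stage 2: water left = (1−0.679)×143.24 = 45.98; final concentrate = 661 g/s.
caustic fraction = 615.01/661 = 0.930.

0.930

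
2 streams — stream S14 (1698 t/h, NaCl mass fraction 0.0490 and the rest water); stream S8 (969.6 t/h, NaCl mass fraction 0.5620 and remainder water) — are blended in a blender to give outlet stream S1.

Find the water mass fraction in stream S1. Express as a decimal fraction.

Total flow out = 1698 + 969.6 = 2667.6 t/h.
water in = 1698×0.951 + 969.6×0.438 = 2039.5 t/h.
water mass fraction in S1 = 2039.5/2667.6 = 0.7645.

0.7645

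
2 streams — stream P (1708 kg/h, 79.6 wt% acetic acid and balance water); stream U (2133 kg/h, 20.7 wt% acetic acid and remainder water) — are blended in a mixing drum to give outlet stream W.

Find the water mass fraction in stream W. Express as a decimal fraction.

0.531

Total flow out = 1708 + 2133 = 3841 kg/h.
water in = 1708×0.204 + 2133×0.793 = 2039.9 kg/h.
water mass fraction in W = 2039.9/3841 = 0.531.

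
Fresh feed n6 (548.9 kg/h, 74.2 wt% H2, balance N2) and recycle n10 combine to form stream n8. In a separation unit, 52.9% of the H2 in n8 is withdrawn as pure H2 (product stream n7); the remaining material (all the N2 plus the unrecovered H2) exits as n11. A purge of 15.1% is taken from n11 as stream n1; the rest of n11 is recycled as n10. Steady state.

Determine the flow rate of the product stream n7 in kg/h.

359 kg/h

H2 in n8: m_A = 548.9×0.742 + (1−0.151)·(1−0.529)·m_A, so m_A = 407.28/0.6001 = 678.67 kg/h.
Product n7 = 0.529×678.67 = 359.02 kg/h.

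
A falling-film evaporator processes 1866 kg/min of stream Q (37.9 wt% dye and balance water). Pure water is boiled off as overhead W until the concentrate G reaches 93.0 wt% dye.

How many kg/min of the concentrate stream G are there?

dye is conserved: 1866×0.379 = 707.21 kg/min all reports to the concentrate.
Concentrate = 707.21/(target fraction) = 760.45 kg/min.

760.4 kg/min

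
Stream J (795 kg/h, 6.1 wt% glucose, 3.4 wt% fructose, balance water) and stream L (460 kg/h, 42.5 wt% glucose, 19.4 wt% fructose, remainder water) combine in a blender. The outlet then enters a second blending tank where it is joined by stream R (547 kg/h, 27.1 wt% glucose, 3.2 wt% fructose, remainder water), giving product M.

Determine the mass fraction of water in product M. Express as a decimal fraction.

Overall, product flow = 1802 kg/h.
water in = 795×0.905 + 460×0.381 + 547×0.697 = 1276 kg/h.
water fraction in M = 0.7081.

0.7081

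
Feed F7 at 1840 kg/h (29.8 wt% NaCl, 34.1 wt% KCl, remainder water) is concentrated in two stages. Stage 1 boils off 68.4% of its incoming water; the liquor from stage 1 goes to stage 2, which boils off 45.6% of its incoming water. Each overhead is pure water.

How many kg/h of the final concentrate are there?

1290 kg/h

water in feed = 1840×0.361 = 664.24 kg/h.
After stage 1: water left = (1−0.684)×664.24 = 209.9; stream total = 1385.7 kg/h.
After stage 2: water left = (1−0.456)×209.9 = 114.19; final concentrate = 1289.9 kg/h.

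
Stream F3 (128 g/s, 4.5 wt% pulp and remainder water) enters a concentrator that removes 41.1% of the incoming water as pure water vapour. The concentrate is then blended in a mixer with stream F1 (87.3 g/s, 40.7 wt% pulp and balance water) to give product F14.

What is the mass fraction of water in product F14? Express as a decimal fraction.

0.750

Vapour removed = 0.411×0.955×128 = 50.241 g/s; concentrate = 77.759 g/s.
water reaching the mixer = 71.999 (from concentrate) + 87.3×0.593 = 123.77 g/s.
Product flow = 77.759 + 87.3 = 165.06 g/s; water fraction = 0.750.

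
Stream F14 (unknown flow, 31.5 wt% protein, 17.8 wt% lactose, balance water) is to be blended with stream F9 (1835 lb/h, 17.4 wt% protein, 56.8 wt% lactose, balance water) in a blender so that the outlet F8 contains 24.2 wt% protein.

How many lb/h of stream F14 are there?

1709 lb/h

Let F14 be the unknown flow. Total out = 1835 + F14.
protein balance: 319.29 + 0.315·F14 = 0.242·(1835 + F14)
(0.315 − 0.242)·F14 = 0.242×1835 − 319.29 = 124.78
F14 = 124.78 / 0.073 = 1709.3 lb/h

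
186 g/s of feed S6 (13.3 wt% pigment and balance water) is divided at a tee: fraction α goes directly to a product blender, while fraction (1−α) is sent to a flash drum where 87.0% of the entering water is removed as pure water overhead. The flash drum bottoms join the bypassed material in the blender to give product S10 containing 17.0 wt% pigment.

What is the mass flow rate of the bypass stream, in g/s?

132.3 g/s

All 186×0.133 = 24.738 g/s of pigment reaches S10, so S10 = 24.738/0.170 = 145.52 g/s and vapour = 40.482 g/s.
The evaporator receives (1−α)·186 of feed at 0.867 water and removes 0.870 of that water:
0.870×0.867×(1−α)×186 = 40.482
(1−α) = 40.482/140.3 = 0.2885;  α = 0.7115.
Bypass flow = 0.7115×186 = 132.33 g/s.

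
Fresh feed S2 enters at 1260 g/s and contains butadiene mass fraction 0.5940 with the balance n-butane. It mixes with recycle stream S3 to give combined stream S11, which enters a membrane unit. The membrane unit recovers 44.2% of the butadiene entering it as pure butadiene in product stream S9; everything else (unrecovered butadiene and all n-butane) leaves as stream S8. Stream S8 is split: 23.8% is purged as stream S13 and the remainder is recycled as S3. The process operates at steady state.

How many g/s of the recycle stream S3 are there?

2191 g/s

n-butane enters only via S2 and leaves only via the purge: 1260×0.406 = 0.238×(n-butane in S8), and the membrane unit passes all n-butane, so n-butane in S11 = n-butane in S8 = 2149.4 g/s.
butadiene in S11: m_A = 1260×0.594 + (1−0.238)·(1−0.442)·m_A, so m_A = 748.44/0.5748 = 1302.1 g/s.
S8 = (1−0.442)×1302.1 + 2149.4 = 2876 g/s.
Recycle S3 = (1−0.238)×2876 = 2191.5 g/s.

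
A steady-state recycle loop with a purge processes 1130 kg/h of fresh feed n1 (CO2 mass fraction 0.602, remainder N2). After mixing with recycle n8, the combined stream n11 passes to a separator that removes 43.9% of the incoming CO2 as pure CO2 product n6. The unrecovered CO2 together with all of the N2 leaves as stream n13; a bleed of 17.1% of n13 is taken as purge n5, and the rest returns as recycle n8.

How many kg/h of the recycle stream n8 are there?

N2 enters only via n1 and leaves only via the purge: 1130×0.398 = 0.171×(N2 in n13), and the separator passes all N2, so N2 in n11 = N2 in n13 = 2630.1 kg/h.
CO2 in n11: m_A = 1130×0.602 + (1−0.171)·(1−0.439)·m_A, so m_A = 680.26/0.5349 = 1271.7 kg/h.
n13 = (1−0.439)×1271.7 + 2630.1 = 3343.5 kg/h.
Recycle n8 = (1−0.171)×3343.5 = 2771.7 kg/h.

2772 kg/h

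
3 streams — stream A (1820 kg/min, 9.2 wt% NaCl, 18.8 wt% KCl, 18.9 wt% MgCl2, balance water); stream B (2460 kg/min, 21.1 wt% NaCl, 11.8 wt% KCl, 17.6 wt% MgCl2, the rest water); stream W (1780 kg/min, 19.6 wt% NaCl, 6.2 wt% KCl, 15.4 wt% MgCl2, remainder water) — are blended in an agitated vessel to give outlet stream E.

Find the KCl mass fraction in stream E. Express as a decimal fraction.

Total flow out = 1820 + 2460 + 1780 = 6060 kg/min.
KCl in = 1820×0.188 + 2460×0.118 + 1780×0.062 = 742.8 kg/min.
KCl mass fraction in E = 742.8/6060 = 0.1226.

0.1226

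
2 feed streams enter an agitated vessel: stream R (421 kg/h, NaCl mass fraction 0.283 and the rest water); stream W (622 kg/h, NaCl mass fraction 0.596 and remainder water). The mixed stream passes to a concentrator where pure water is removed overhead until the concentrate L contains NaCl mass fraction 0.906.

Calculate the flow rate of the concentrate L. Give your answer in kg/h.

NaCl entering = 421×0.283 + 622×0.596 = 489.85 kg/h.
All NaCl reports to L, so L = 489.85/0.906 = 540.68 kg/h.

540.7 kg/h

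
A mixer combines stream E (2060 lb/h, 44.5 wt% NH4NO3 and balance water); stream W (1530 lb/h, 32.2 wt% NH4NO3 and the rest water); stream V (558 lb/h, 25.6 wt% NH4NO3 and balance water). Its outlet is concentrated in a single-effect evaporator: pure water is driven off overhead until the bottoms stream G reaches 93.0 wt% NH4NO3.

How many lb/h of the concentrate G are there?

NH4NO3 entering = 2060×0.445 + 1530×0.322 + 558×0.256 = 1552.2 lb/h.
All NH4NO3 reports to G, so G = 1552.2/0.930 = 1669 lb/h.

1669 lb/h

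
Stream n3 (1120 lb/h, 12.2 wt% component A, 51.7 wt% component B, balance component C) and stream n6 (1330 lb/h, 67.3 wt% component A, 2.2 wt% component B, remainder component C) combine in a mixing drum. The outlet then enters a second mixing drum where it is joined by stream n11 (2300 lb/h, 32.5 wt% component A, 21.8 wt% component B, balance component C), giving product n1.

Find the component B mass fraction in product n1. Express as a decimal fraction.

Overall, product flow = 4750 lb/h.
component B in = 1120×0.517 + 1330×0.022 + 2300×0.218 = 1109.7 lb/h.
component B fraction in n1 = 0.234.

0.234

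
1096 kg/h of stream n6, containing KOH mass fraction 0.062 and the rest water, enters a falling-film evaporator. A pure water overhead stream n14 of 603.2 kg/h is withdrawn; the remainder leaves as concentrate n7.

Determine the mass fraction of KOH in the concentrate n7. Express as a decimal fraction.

KOH is not removed: 1096×0.062 = 67.952 kg/h of KOH enters n7.
Concentrate = 1096 − 603.2 = 492.8 kg/h.
Mass fraction = 67.952/492.8 = 0.138.

0.138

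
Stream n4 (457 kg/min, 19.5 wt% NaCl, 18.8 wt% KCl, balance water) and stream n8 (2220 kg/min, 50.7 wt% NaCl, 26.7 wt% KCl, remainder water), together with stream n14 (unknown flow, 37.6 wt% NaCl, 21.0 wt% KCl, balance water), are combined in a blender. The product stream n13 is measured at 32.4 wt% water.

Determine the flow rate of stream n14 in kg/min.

Let n14 be the unknown flow. Total out = 2677 + n14.
water balance: 783.69 + 0.414·n14 = 0.324·(2677 + n14)
(0.414 − 0.324)·n14 = 0.324×2677 − 783.69 = 83.659
n14 = 83.659 / 0.090 = 929.54 kg/min

929.5 kg/min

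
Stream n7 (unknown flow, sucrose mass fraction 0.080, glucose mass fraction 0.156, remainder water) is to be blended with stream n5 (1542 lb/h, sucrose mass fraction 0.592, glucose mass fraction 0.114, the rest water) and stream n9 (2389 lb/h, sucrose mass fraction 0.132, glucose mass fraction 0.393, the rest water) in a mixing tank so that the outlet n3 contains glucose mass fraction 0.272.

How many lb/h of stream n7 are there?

Let n7 be the unknown flow. Total out = 3931 + n7.
glucose balance: 1114.7 + 0.156·n7 = 0.272·(3931 + n7)
(0.156 − 0.272)·n7 = 0.272×3931 − 1114.7 = -45.433
n7 = -45.433 / -0.116 = 391.66 lb/h

391.7 lb/h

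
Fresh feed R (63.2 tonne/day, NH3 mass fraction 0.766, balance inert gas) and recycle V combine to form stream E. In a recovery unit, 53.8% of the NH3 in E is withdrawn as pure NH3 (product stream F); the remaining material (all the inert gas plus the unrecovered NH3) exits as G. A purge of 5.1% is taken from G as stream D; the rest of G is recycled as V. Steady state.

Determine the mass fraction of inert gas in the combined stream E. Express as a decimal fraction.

inert gas enters only via R and leaves only via the purge: 63.2×0.234 = 0.051×(inert gas in G), and the recovery unit passes all inert gas, so inert gas in E = inert gas in G = 289.98 tonne/day.
NH3 in E: m_A = 63.2×0.766 + (1−0.051)·(1−0.538)·m_A, so m_A = 48.411/0.5616 = 86.208 tonne/day.
E = 86.208 + 289.98 = 376.18 tonne/day.
inert gas fraction in E = 289.98/376.18 = 0.771.

0.771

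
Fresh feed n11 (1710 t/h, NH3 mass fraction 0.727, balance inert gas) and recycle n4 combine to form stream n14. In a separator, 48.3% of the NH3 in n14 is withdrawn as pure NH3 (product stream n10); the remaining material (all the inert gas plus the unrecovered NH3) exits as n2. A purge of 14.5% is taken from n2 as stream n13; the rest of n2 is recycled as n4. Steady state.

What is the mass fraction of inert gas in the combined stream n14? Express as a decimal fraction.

inert gas enters only via n11 and leaves only via the purge: 1710×0.273 = 0.145×(inert gas in n2), and the separator passes all inert gas, so inert gas in n14 = inert gas in n2 = 3219.5 t/h.
NH3 in n14: m_A = 1710×0.727 + (1−0.145)·(1−0.483)·m_A, so m_A = 1243.2/0.5580 = 2228 t/h.
n14 = 2228 + 3219.5 = 5447.6 t/h.
inert gas fraction in n14 = 3219.5/5447.6 = 0.591.

0.591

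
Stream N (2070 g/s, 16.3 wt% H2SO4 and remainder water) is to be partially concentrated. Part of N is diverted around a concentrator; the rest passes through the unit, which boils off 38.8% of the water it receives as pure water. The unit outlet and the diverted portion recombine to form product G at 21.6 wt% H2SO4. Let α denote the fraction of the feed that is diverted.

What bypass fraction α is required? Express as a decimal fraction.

0.244

All 2070×0.163 = 337.41 g/s of H2SO4 reaches G, so G = 337.41/0.216 = 1562.1 g/s and vapour = 507.92 g/s.
The evaporator receives (1−α)·2070 of feed at 0.837 water and removes 0.388 of that water:
0.388×0.837×(1−α)×2070 = 507.92
(1−α) = 507.92/672.24 = 0.7556;  α = 0.2444.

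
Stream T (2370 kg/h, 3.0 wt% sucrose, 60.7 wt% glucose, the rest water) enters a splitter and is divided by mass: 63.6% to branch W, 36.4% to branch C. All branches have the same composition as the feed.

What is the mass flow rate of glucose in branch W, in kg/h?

Branch W total = 0.636×2370 = 1507.3 kg/h.
glucose in W = 0.607×1507.3 = 914.94 kg/h.

914.9 kg/h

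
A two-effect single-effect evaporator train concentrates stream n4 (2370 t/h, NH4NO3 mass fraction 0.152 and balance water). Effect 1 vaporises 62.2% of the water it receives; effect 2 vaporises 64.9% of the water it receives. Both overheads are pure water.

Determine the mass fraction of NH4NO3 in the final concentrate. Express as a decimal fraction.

water in feed = 2370×0.848 = 2009.8 t/h.
After stage 1: water left = (1−0.622)×2009.8 = 759.69; stream total = 1119.9 t/h.
After stage 2: water left = (1−0.649)×759.69 = 266.65; final concentrate = 626.89 t/h.
NH4NO3 fraction = 360.24/626.89 = 0.575.

0.575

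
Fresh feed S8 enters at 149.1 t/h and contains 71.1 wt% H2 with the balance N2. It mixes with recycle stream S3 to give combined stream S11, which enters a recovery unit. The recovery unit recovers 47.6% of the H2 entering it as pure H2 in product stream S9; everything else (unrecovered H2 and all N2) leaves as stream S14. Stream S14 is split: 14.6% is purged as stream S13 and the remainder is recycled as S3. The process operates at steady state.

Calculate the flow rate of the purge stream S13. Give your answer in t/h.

57.77 t/h

N2 enters only via S8 and leaves only via the purge: 149.1×0.289 = 0.146×(N2 in S14), and the recovery unit passes all N2, so N2 in S11 = N2 in S14 = 295.14 t/h.
H2 in S11: m_A = 149.1×0.711 + (1−0.146)·(1−0.476)·m_A, so m_A = 106.01/0.5525 = 191.87 t/h.
S14 = (1−0.476)×191.87 + 295.14 = 395.68 t/h.
Purge S13 = 0.146×395.68 = 57.769 t/h.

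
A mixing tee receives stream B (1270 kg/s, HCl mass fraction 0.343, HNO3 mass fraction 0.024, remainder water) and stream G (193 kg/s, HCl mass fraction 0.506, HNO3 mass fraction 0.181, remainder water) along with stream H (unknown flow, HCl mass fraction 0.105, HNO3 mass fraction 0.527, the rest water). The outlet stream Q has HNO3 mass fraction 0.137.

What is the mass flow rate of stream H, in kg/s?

Let H be the unknown flow. Total out = 1463 + H.
HNO3 balance: 65.413 + 0.527·H = 0.137·(1463 + H)
(0.527 − 0.137)·H = 0.137×1463 − 65.413 = 135.02
H = 135.02 / 0.390 = 346.2 kg/s

346.2 kg/s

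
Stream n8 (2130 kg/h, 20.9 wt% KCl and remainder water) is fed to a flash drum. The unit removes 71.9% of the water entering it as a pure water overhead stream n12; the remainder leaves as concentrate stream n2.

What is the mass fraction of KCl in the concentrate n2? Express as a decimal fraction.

KCl is not removed: 2130×0.209 = 445.17 kg/h of KCl enters n2.
water entering = 2130×0.791 = 1684.8 kg/h; overhead removed = 0.719×1684.8 = 1211.4 kg/h.
Concentrate = 2130 − 1211.4 = 918.61 kg/h.
Mass fraction = 445.17/918.61 = 0.485.

0.485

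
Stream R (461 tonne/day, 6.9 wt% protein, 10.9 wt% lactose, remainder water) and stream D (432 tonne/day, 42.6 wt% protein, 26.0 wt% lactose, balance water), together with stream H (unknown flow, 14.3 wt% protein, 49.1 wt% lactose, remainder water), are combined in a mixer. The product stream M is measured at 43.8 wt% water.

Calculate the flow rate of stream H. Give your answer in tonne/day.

1715 tonne/day

Let H be the unknown flow. Total out = 893 + H.
water balance: 514.59 + 0.366·H = 0.438·(893 + H)
(0.366 − 0.438)·H = 0.438×893 − 514.59 = -123.46
H = -123.46 / -0.072 = 1714.7 tonne/day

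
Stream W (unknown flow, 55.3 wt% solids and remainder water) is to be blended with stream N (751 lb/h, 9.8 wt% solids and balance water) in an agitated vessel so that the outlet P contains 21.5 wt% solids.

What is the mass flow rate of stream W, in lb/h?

260 lb/h

Let W be the unknown flow. Total out = 751 + W.
solids balance: 73.598 + 0.553·W = 0.215·(751 + W)
(0.553 − 0.215)·W = 0.215×751 − 73.598 = 87.867
W = 87.867 / 0.338 = 259.96 lb/h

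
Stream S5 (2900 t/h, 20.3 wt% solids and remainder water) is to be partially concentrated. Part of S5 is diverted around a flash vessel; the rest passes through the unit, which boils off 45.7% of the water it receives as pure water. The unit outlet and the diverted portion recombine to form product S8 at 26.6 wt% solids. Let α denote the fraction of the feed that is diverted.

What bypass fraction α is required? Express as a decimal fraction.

0.350

All 2900×0.203 = 588.7 t/h of solids reaches S8, so S8 = 588.7/0.266 = 2213.2 t/h and vapour = 686.84 t/h.
The evaporator receives (1−α)·2900 of feed at 0.797 water and removes 0.457 of that water:
0.457×0.797×(1−α)×2900 = 686.84
(1−α) = 686.84/1056.3 = 0.6503;  α = 0.3497.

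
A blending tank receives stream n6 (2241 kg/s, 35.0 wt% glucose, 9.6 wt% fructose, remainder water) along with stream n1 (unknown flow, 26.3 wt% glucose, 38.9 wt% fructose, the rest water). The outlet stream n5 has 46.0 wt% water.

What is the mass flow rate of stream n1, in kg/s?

Let n1 be the unknown flow. Total out = 2241 + n1.
water balance: 1241.5 + 0.348·n1 = 0.460·(2241 + n1)
(0.348 − 0.460)·n1 = 0.460×2241 − 1241.5 = -210.65
n1 = -210.65 / -0.112 = 1880.8 kg/s

1881 kg/s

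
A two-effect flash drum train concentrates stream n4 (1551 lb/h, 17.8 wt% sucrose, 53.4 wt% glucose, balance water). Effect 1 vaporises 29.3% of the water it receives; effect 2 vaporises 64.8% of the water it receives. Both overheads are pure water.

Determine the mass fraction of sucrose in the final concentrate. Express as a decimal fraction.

0.2271

water in feed = 1551×0.288 = 446.69 lb/h.
After stage 1: water left = (1−0.293)×446.69 = 315.81; stream total = 1420.1 lb/h.
After stage 2: water left = (1−0.648)×315.81 = 111.16; final concentrate = 1215.5 lb/h.
sucrose fraction = 276.08/1215.5 = 0.2271.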